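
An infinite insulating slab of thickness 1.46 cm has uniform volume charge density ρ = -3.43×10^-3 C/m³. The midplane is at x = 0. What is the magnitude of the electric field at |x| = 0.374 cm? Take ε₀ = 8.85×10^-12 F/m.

|E| ≈ 1.45e6 N/C

By symmetry E is perpendicular to the slab. A Gaussian pillbox from −0.374 cm to +0.374 cm (face area A) lies entirely within the slab.
Q_enc = ρ·(2x)·A and flux = 2EA, so 2EA = 2ρxA/ε₀ ⇒ E = |ρ|x/ε₀.
E = (3.43×10^-3)(0.00374)/(8.85×10^-12) = 1.45×10^6 N/C.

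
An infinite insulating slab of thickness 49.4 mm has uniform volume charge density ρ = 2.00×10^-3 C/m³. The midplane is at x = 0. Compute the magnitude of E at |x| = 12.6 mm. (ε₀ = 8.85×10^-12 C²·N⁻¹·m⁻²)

E = 2.85×10^6 N/C

By symmetry E is perpendicular to the slab. A Gaussian pillbox from −12.6 mm to +12.6 mm (face area A) lies entirely within the slab.
Q_enc = ρ·(2x)·A and flux = 2EA, so 2EA = 2ρxA/ε₀ ⇒ E = |ρ|x/ε₀.
E = (2.00×10^-3)(0.0126)/(8.85×10^-12) = 2.85×10^6 N/C.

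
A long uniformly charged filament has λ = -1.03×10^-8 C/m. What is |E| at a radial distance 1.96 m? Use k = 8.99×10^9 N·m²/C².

E = 94.5 V/m

Take a coaxial cylindrical Gaussian surface of radius r = 1.96 m and length L.
Q_enc = λL, so λ_enc = -1.03×10^-8 C/m.
Applying ∮E·dA = Q_enc/ε₀ with the end caps contributing no flux:
E = 2k|λ_enc|/r = 2(8.99×10^9)(1.03×10^-8)/(1.96) = 94.5 N/C.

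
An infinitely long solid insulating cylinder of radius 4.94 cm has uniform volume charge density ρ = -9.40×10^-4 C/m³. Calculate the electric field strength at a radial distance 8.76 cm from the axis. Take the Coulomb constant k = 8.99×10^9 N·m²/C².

|E| ≈ 1.48×10^6 V/m

By cylindrical symmetry E is radial; use a coaxial Gaussian cylinder of radius 8.76 cm and length L (r > 4.94 cm, full cross-section enclosed).
λ_enc = ρ·πR² = (-9.40×10^-4)π(0.0494)² = -7.207×10^-6 C/m.
By Gauss's law (flux through the curved wall only), E·2πrL = λ_enc L/ε₀.
E = 2k|λ_enc|/r = 2(8.99×10^9)(7.207×10^-6)/(0.0876) = 1.48×10^6 N/C.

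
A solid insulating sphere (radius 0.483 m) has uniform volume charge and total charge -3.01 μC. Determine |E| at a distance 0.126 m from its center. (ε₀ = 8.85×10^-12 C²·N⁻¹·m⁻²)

Use a concentric Gaussian sphere at r = 0.126 m (r < R).
Only the charge within r is enclosed: Q_enc = Q·(r/R)³ = (-3.01 μC)·(0.126 m/0.483 m)³ = -5.344×10^-8 C.
Applying ∮E·dA = Q_enc/ε₀ with Φ = E(4πr²):
E = |Q_enc|/(4πε₀r²) = (5.344e-8)/(4π·8.85×10^-12·(0.126)²) = 3.03×10^4 N/C.

|E| ≈ 3.03×10^4 N/C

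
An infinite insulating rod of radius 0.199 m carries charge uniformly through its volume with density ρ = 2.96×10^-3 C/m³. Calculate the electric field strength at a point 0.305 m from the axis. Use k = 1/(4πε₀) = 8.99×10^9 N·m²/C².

Choose a coaxial cylinder of radius r = 0.305 m (arbitrary length L) as the Gaussian surface (r > 0.199 m, full cross-section enclosed).
λ_enc = ρ·πR² = (2.96×10^-3)π(0.199)² = 3.683×10^-4 C/m.
Gauss's law: E·2πrL = λ_enc L/ε₀.
E = 2k|λ_enc|/r = 2(8.99×10^9)(3.683e-4)/(0.305) = 2.17e7 N/C.

E ≈ 2.17×10^7 N/C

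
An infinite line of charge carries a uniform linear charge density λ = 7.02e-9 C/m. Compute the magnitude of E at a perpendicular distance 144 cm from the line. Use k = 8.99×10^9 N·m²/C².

E = 87.7 N/C

By cylindrical symmetry E is radial; use a coaxial Gaussian cylinder of radius 144 cm and length L.
Q_enc = λL, so λ_enc = 7.02×10^-9 C/m.
Gauss's law: E·2πrL = λ_enc L/ε₀.
E = 2k|λ_enc|/r = 2(8.99×10^9)(7.02×10^-9)/(1.44) = 87.7 N/C.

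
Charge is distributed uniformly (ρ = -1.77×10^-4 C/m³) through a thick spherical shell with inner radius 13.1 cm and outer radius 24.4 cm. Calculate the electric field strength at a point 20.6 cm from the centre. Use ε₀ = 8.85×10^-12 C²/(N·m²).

Take a concentric spherical Gaussian surface of radius r = 20.6 cm (within the shell material, 13.1 cm < r < 24.4 cm).
Only the shell between 13.1 cm and r is enclosed: Q_enc = ρ·(4π/3)(r³ − a³) = (-1.77e-4)·(4π/3)·((0.206)³ − (0.131)³) = -4.815×10^-6 C.
Gauss's law: E·4πr² = Q_enc/ε₀.
E = |Q_enc|/(4πε₀r²) = (4.815e-6)/(4π·8.85×10^-12·(0.206)²) = 1.02×10^6 N/C.

E ≈ 1.02e6 V/m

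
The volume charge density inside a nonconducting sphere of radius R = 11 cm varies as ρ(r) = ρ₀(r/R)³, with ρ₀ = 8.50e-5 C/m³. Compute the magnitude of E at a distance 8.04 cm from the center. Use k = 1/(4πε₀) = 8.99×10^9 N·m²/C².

E = 5.02×10^4 N/C

Symmetry ⇒ E = E(r) r̂. Gaussian sphere of radius r = 8.04 cm (r < R).
Q_enc = ∫₀^r ρ(r')·4πr'² dr' = (4πρ₀/R³) ∫₀^r r'^5 dr' = 4πρ₀ r^6/(6·R³) = 3.613×10^-8 C.
By Gauss's law, ∮E·dA = E·4πr² = Q_enc/ε₀.
E = k|Q_enc|/r² = (8.99×10^9)(3.613e-8)/(0.0804)² = 5.02e4 N/C.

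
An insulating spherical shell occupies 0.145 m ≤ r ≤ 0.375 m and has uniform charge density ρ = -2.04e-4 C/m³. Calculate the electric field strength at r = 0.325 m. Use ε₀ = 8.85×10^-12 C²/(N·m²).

Use a concentric Gaussian sphere at r = 0.325 m (within the shell material, 0.145 m < r < 0.375 m).
Only the shell between 0.145 m and r is enclosed: Q_enc = ρ·(4π/3)(r³ − a³) = (-2.04×10^-4)·(4π/3)·((0.325)³ − (0.145)³) = -2.673×10^-5 C.
Since E is radial and uniform over the Gaussian sphere, Φ = E·4πr² = Q_enc/ε₀.
E = |Q_enc|/(4πε₀r²) = (2.673×10^-5)/(4π·8.85×10^-12·(0.325)²) = 2.28×10^6 N/C.

|E| = 2.28×10^6 N/C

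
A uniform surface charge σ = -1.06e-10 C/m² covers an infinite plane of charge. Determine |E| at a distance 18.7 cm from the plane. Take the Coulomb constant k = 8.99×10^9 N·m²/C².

|E| = 5.99 N/C

The symmetry is planar: E is normal to the sheet and the same magnitude on both sides. Take a pillbox straddling the sheet with end-cap area A.
Flux Φ = 2EA and Q_enc = σA, so 2EA = σA/ε₀ ⇒ E = |σ|/(2ε₀), independent of distance.
E = 2πk|σ| = 2π(8.99×10^9)(1.06×10^-10) = 5.99 N/C.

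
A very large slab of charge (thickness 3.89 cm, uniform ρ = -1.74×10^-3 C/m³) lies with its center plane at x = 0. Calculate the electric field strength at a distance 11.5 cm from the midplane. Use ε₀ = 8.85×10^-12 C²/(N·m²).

The point |x| = 11.5 cm lies outside the slab (half-thickness 0.01945 m). A symmetric pillbox spanning the full slab encloses Q_enc = ρ·d·A.
Flux = 2EA ⇒ E = |ρ|d/(2ε₀), independent of distance outside.
E = (1.74e-3)(0.0389)/(2·8.85×10^-12) = 3.82e6 N/C.

E ≈ 3.82×10^6 V/m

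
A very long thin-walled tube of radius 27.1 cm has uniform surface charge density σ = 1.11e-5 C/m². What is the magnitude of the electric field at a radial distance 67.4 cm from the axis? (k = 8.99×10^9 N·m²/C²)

Take a coaxial cylindrical Gaussian surface of radius r = 67.4 cm and length L (r > 27.1 cm).
The whole shell is enclosed: λ_enc = σ·2πR = (1.11×10^-5)·2π·(0.271) = 1.89×10^-5 C/m.
Applying ∮E·dA = Q_enc/ε₀ with the end caps contributing no flux:
E = 2k|λ_enc|/r = 2(8.99×10^9)(1.89×10^-5)/(0.674) = 5.04×10^5 N/C.

|E| = 5.04e5 N/C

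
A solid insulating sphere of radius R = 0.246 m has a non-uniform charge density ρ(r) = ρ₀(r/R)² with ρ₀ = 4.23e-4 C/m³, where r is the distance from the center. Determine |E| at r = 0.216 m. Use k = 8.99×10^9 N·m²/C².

By spherical symmetry E is radial; choose a Gaussian sphere of radius r = 0.216 m (r < R).
Integrate the density: Q_enc = 4π ∫₀^r ρ₀(r'/R)^2 r'² dr' = 4πρ₀ r^5/(5·R²) = 8.26×10^-6 C.
Gauss's law: E·4πr² = Q_enc/ε₀.
E = k|Q_enc|/r² = (8.99×10^9)(8.26×10^-6)/(0.216)² = 1.59×10^6 N/C.

1.59×10^6 N/C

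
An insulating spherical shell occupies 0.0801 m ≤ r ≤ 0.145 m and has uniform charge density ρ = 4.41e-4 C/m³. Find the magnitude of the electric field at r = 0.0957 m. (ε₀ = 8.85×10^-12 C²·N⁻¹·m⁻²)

Take a concentric spherical Gaussian surface of radius r = 0.0957 m (within the shell material, 0.0801 m < r < 0.145 m).
Only the shell between 0.0801 m and r is enclosed: Q_enc = ρ·(4π/3)(r³ − a³) = (4.41×10^-4)·(4π/3)·((0.0957)³ − (0.0801)³) = 6.697×10^-7 C.
Gauss's law: E·4πr² = Q_enc/ε₀.
E = |Q_enc|/(4πε₀r²) = (6.697e-7)/(4π·8.85×10^-12·(0.0957)²) = 6.58×10^5 N/C.

E ≈ 6.58e5 V/m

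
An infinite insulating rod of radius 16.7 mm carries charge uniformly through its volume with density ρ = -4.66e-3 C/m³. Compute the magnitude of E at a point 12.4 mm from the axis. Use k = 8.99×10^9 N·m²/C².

|E| ≈ 3.26×10^6 N/C

Choose a coaxial cylinder of radius r = 12.4 mm (arbitrary length L) as the Gaussian surface (r < R).
Enclosed charge per unit length: λ_enc = ρ·πr² = (-4.66e-3)π(0.0124)² = -2.251×10^-6 C/m.
By Gauss's law (flux through the curved wall only), E·2πrL = λ_enc L/ε₀.
E = 2k|λ_enc|/r = 2(8.99×10^9)(2.251×10^-6)/(0.0124) = 3.26×10^6 N/C.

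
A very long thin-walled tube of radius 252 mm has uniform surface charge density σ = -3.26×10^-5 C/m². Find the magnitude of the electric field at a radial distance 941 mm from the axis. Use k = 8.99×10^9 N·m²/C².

|E| ≈ 9.86×10^5 N/C

Choose a coaxial cylinder of radius r = 941 mm (arbitrary length L) as the Gaussian surface (r > 252 mm).
The whole shell is enclosed: λ_enc = σ·2πR = (-3.26e-5)·2π·(0.252) = -5.162e-5 C/m.
Since E is radial and uniform over the curved surface, Φ = E·2πrL = Q_enc/ε₀ = λ_enc L/ε₀.
E = 2k|λ_enc|/r = 2(8.99×10^9)(5.162e-5)/(0.941) = 9.86×10^5 N/C.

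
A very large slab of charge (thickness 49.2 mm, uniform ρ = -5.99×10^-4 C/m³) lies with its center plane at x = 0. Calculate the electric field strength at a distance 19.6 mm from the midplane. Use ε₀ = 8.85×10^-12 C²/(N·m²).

|E| = 1.33e6 V/m

By symmetry E is perpendicular to the slab. A Gaussian pillbox from −19.6 mm to +19.6 mm (face area A) lies entirely within the slab.
Q_enc = ρ·(2x)·A and flux = 2EA, so 2EA = 2ρxA/ε₀ ⇒ E = |ρ|x/ε₀.
E = (5.99×10^-4)(0.0196)/(8.85×10^-12) = 1.33×10^6 N/C.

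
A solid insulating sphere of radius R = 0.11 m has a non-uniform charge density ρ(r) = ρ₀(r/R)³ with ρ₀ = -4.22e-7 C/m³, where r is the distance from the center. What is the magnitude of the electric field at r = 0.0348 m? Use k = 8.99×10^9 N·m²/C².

8.76 N/C

By spherical symmetry E is radial; choose a Gaussian sphere of radius r = 0.0348 m (r < R).
Integrate the density: Q_enc = 4π ∫₀^r ρ₀(r'/R)^3 r'² dr' = 4πρ₀ r^6/(6·R³) = -1.179e-12 C.
Gauss's law: E·4πr² = Q_enc/ε₀.
E = k|Q_enc|/r² = (8.99×10^9)(1.179×10^-12)/(0.0348)² = 8.76 N/C.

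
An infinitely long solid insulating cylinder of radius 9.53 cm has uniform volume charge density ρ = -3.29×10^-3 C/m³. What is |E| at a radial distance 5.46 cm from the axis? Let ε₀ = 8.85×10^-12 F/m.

|E| ≈ 1.01×10^7 N/C

By cylindrical symmetry E is radial; use a coaxial Gaussian cylinder of radius 5.46 cm and length L (r < R).
Enclosed charge per unit length: λ_enc = ρ·πr² = (-3.29×10^-3)π(0.0546)² = -3.081×10^-5 C/m.
Since E is radial and uniform over the curved surface, Φ = E·2πrL = Q_enc/ε₀ = λ_enc L/ε₀.
E = |λ_enc|/(2πε₀r) = (3.081×10^-5)/(2π·8.85×10^-12·0.0546) = 1.01×10^7 N/C.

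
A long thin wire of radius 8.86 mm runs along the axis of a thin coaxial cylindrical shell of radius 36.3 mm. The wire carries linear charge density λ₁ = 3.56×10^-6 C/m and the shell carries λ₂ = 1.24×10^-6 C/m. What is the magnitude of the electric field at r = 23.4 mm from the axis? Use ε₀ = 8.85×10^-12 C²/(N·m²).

E ≈ 2.74×10^6 N/C

Coaxial Gaussian cylinder, radius r = 23.4 mm, length L (between the conductors, 8.86 mm < r < 36.3 mm).
The shell at 36.3 mm lies outside the Gaussian surface, so λ_enc = λ₁ = 3.56×10^-6 C/m.
Applying ∮E·dA = Q_enc/ε₀ with the end caps contributing no flux:
E = |λ_enc|/(2πε₀r) = (3.56×10^-6)/(2π·8.85×10^-12·0.0234) = 2.74×10^6 N/C.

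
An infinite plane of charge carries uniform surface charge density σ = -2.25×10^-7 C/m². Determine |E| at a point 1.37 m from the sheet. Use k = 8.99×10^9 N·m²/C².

1.27×10^4 N/C

Choose a cylindrical pillbox piercing the sheet, end faces (area A) parallel to it.
Flux Φ = 2EA and Q_enc = σA, so 2EA = σA/ε₀ ⇒ E = |σ|/(2ε₀), independent of distance.
E = 2πk|σ| = 2π(8.99×10^9)(2.25×10^-7) = 1.27×10^4 N/C.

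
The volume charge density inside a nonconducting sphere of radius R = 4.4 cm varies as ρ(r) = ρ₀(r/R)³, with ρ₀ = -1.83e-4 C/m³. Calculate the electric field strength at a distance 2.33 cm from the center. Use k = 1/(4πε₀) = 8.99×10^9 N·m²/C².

Symmetry ⇒ E = E(r) r̂. Gaussian sphere of radius r = 2.33 cm (r < R).
Q_enc = ∫₀^r ρ(r')·4πr'² dr' = (4πρ₀/R³) ∫₀^r r'^5 dr' = 4πρ₀ r^6/(6·R³) = -7.199e-10 C.
By Gauss's law, ∮E·dA = E·4πr² = Q_enc/ε₀.
E = k|Q_enc|/r² = (8.99×10^9)(7.199×10^-10)/(0.0233)² = 1.19e4 N/C.

E = 1.19e4 N/C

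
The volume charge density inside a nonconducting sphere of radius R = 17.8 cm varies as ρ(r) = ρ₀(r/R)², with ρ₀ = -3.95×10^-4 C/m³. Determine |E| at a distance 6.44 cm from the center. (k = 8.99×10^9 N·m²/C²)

By spherical symmetry E is radial; choose a Gaussian sphere of radius r = 6.44 cm (r < R).
Integrate the density: Q_enc = 4π ∫₀^r ρ₀(r'/R)^2 r'² dr' = 4πρ₀ r^5/(5·R²) = -3.471×10^-8 C.
By Gauss's law, ∮E·dA = E·4πr² = Q_enc/ε₀.
E = k|Q_enc|/r² = (8.99×10^9)(3.471e-8)/(0.0644)² = 7.52e4 N/C.

E ≈ 7.52×10^4 N/C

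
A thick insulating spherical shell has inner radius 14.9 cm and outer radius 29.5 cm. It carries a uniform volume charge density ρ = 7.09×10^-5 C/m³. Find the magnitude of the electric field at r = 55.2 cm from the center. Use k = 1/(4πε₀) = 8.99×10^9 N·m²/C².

Use a concentric Gaussian sphere at r = 55.2 cm (r > 29.5 cm, enclosing the whole shell).
Q_enc = ρ·(4π/3)(b³ − a³) = (7.09×10^-5)·(4π/3)·((0.295)³ − (0.149)³) = 6.642e-6 C.
Applying ∮E·dA = Q_enc/ε₀ with Φ = E(4πr²):
E = k|Q_enc|/r² = (8.99×10^9)(6.642×10^-6)/(0.552)² = 1.96×10^5 N/C.

1.96e5 N/C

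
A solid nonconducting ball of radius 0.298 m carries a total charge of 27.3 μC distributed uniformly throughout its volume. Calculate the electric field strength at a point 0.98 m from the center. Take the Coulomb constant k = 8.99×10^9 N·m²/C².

By spherical symmetry E is radial; choose a Gaussian sphere of radius r = 0.98 m (r > R, so the entire charge is enclosed).
Q_enc = 27.3 μC = 2.73e-5 C.
Since E is radial and uniform over the Gaussian sphere, Φ = E·4πr² = Q_enc/ε₀.
E = k|Q_enc|/r² = (8.99×10^9)(2.73×10^-5)/(0.98)² = 2.56e5 N/C.

E ≈ 2.56×10^5 V/m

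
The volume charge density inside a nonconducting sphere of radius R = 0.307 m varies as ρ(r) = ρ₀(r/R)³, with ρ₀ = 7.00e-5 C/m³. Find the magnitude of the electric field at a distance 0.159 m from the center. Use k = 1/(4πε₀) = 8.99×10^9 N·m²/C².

Use a concentric Gaussian sphere at r = 0.159 m (r < R).
Integrate the density: Q_enc = 4π ∫₀^r ρ₀(r'/R)^3 r'² dr' = 4πρ₀ r^6/(6·R³) = 8.187×10^-8 C.
Applying ∮E·dA = Q_enc/ε₀ with Φ = E(4πr²):
E = k|Q_enc|/r² = (8.99×10^9)(8.187×10^-8)/(0.159)² = 2.91×10^4 N/C.

|E| = 2.91×10^4 N/C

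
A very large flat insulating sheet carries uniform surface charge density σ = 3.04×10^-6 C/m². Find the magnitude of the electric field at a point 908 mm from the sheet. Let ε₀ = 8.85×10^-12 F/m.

By planar symmetry E is perpendicular to the sheet and uniform; use a Gaussian pillbox with flat faces of area A on each side of the sheet.
Only the two end caps contribute flux: Φ = 2EA. With Q_enc = σA, Gauss's law gives E = |σ|/(2ε₀).
E = |σ|/(2ε₀) = (3.04e-6)/(2·8.85×10^-12) = 1.72e5 N/C.

|E| ≈ 1.72×10^5 N/C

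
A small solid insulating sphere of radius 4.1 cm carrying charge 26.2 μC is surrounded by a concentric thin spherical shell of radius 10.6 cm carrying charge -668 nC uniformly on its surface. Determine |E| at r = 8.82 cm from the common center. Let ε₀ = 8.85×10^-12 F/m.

|E| ≈ 3.03×10^7 V/m

Use a concentric Gaussian sphere at r = 8.82 cm (between the bodies, 4.1 cm < r < 10.6 cm).
The shell at 10.6 cm lies outside the Gaussian surface, so Q_enc = 26.2 μC = 2.62×10^-5 C.
Gauss's law: E·4πr² = Q_enc/ε₀.
E = |Q_enc|/(4πε₀r²) = (2.62e-5)/(4π·8.85×10^-12·(0.0882)²) = 3.03e7 N/C.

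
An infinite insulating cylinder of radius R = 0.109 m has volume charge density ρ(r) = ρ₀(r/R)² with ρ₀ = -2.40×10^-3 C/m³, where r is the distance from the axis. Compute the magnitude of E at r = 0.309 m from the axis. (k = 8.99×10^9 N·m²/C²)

By cylindrical symmetry E is radial; use a coaxial Gaussian cylinder of radius 0.309 m and length L (r > R, full charge per length enclosed).
λ_enc = 2π ∫₀^R ρ₀(r'/R)^2 r' dr' = 2πρ₀R²/4 = -4.479e-5 C/m.
Gauss's law: E·2πrL = λ_enc L/ε₀.
E = 2k|λ_enc|/r = 2(8.99×10^9)(4.479×10^-5)/(0.309) = 2.61e6 N/C.

|E| = 2.61×10^6 V/m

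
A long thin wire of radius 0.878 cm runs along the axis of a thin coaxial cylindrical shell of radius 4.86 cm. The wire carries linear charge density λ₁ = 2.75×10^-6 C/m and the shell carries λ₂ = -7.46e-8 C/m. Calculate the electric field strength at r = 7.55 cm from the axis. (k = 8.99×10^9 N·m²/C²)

Choose a coaxial cylinder of radius r = 7.55 cm (arbitrary length L) as the Gaussian surface (r > 4.86 cm, enclosing both).
λ_enc = λ₁ + λ₂ = (2.75×10^-6) + (-7.46×10^-8) = 2.675e-6 C/m.
Since E is radial and uniform over the curved surface, Φ = E·2πrL = Q_enc/ε₀ = λ_enc L/ε₀.
E = 2k|λ_enc|/r = 2(8.99×10^9)(2.675×10^-6)/(0.0755) = 6.37×10^5 N/C.

E = 6.37×10^5 N/C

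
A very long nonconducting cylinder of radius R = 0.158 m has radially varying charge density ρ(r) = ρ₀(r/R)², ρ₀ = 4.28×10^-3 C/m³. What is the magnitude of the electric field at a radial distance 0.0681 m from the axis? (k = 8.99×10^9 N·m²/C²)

Choose a coaxial cylinder of radius r = 0.0681 m (arbitrary length L) as the Gaussian surface (r < R).
Integrating ρ over the cross-section to radius r: λ_enc = (2πρ₀/R²) ∫₀^r r'^3 dr' = 2πρ₀ r^4/(4·R²) = 5.792×10^-6 C/m.
Since E is radial and uniform over the curved surface, Φ = E·2πrL = Q_enc/ε₀ = λ_enc L/ε₀.
E = 2k|λ_enc|/r = 2(8.99×10^9)(5.792×10^-6)/(0.0681) = 1.53×10^6 N/C.

|E| ≈ 1.53e6 V/m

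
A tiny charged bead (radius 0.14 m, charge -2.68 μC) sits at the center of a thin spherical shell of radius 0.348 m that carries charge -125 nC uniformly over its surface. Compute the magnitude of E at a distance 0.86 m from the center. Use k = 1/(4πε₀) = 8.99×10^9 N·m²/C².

E ≈ 3.41e4 V/m

Symmetry ⇒ E = E(r) r̂. Gaussian sphere of radius r = 0.86 m (r > 0.348 m, enclosing both).
Q_enc = (-2.68 μC) + (-125 nC) = -2.805×10^-6 C.
By Gauss's law, ∮E·dA = E·4πr² = Q_enc/ε₀.
E = k|Q_enc|/r² = (8.99×10^9)(2.805e-6)/(0.86)² = 3.41×10^4 N/C.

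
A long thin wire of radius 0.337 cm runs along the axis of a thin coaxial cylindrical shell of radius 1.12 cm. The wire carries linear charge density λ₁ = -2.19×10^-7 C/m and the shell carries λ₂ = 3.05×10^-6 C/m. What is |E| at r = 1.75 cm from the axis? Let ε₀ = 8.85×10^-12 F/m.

2.91e6 N/C

Coaxial Gaussian cylinder, radius r = 1.75 cm, length L (r > 1.12 cm, enclosing both).
λ_enc = λ₁ + λ₂ = (-2.19×10^-7) + (3.05×10^-6) = 2.831×10^-6 C/m.
Since E is radial and uniform over the curved surface, Φ = E·2πrL = Q_enc/ε₀ = λ_enc L/ε₀.
E = |λ_enc|/(2πε₀r) = (2.831×10^-6)/(2π·8.85×10^-12·0.0175) = 2.91e6 N/C.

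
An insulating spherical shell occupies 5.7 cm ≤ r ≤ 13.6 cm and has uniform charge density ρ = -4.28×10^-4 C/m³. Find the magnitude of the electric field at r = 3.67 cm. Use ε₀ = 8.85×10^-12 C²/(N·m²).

By spherical symmetry E is radial; choose a Gaussian sphere of radius r = 3.67 cm (r < 5.7 cm, inside the empty cavity).
No charge is enclosed, so by Gauss's law E·4πr² = 0 ⇒ E = 0.

E = 0 (no enclosed charge)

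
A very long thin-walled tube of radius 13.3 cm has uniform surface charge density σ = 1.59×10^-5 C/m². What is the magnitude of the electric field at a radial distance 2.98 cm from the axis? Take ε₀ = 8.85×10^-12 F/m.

E = 0 (no enclosed charge)

Coaxial Gaussian cylinder, radius r = 2.98 cm, length L (r < 13.3 cm, inside the shell).
All the surface charge lies outside this cylinder: Q_enc = 0, hence E = 0.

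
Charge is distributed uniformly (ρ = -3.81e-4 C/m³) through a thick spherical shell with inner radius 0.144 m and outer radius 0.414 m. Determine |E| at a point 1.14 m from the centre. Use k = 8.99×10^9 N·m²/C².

Take a concentric spherical Gaussian surface of radius r = 1.14 m (r > 0.414 m, enclosing the whole shell).
Q_enc = ρ·(4π/3)(b³ − a³) = (-3.81×10^-4)·(4π/3)·((0.414)³ − (0.144)³) = -1.085e-4 C.
Since E is radial and uniform over the Gaussian sphere, Φ = E·4πr² = Q_enc/ε₀.
E = k|Q_enc|/r² = (8.99×10^9)(1.085×10^-4)/(1.14)² = 7.50×10^5 N/C.

|E| ≈ 7.50e5 N/C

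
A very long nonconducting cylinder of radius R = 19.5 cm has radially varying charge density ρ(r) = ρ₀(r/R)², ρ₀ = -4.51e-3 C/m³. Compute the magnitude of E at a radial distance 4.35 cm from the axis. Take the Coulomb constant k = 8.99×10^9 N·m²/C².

E ≈ 2.76×10^5 N/C

Take a coaxial cylindrical Gaussian surface of radius r = 4.35 cm and length L (r < R).
Integrating ρ over the cross-section to radius r: λ_enc = (2πρ₀/R²) ∫₀^r r'^3 dr' = 2πρ₀ r^4/(4·R²) = -6.671e-7 C/m.
Applying ∮E·dA = Q_enc/ε₀ with the end caps contributing no flux:
E = 2k|λ_enc|/r = 2(8.99×10^9)(6.671×10^-7)/(0.0435) = 2.76×10^5 N/C.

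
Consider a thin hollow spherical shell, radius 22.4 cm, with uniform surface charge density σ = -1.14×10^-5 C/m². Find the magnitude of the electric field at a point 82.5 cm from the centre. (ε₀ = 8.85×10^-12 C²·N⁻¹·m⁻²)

By spherical symmetry E is radial; choose a Gaussian sphere of radius r = 82.5 cm (r > 22.4 cm).
The entire shell is enclosed: Q_enc = σ·4πR² = (-1.14e-5)·4π·(0.224)² = -7.188×10^-6 C.
By Gauss's law, ∮E·dA = E·4πr² = Q_enc/ε₀.
E = |Q_enc|/(4πε₀r²) = (7.188×10^-6)/(4π·8.85×10^-12·(0.825)²) = 9.50×10^4 N/C.

9.50×10^4 N/C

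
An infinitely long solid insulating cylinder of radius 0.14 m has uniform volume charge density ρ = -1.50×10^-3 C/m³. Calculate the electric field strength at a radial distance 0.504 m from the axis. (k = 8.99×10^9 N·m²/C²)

Choose a coaxial cylinder of radius r = 0.504 m (arbitrary length L) as the Gaussian surface (r > 0.14 m, full cross-section enclosed).
λ_enc = ρ·πR² = (-1.50×10^-3)π(0.14)² = -9.236e-5 C/m.
Gauss's law: E·2πrL = λ_enc L/ε₀.
E = 2k|λ_enc|/r = 2(8.99×10^9)(9.236×10^-5)/(0.504) = 3.30e6 N/C.

|E| ≈ 3.30×10^6 N/C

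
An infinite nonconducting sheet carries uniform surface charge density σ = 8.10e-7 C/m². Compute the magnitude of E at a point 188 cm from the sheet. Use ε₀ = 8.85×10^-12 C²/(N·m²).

4.58×10^4 N/C

Choose a cylindrical pillbox piercing the sheet, end faces (area A) parallel to it.
Only the two end caps contribute flux: Φ = 2EA. With Q_enc = σA, Gauss's law gives E = |σ|/(2ε₀).
E = |σ|/(2ε₀) = (8.10e-7)/(2·8.85×10^-12) = 4.58×10^4 N/C.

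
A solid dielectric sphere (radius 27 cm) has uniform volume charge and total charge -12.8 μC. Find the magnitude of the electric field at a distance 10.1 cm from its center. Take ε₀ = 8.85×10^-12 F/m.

Take a concentric spherical Gaussian surface of radius r = 10.1 cm (r < R).
Only the charge within r is enclosed: Q_enc = Q·(r/R)³ = (-12.8 μC)·(10.1 cm/27 cm)³ = -6.70×10^-7 C.
Since E is radial and uniform over the Gaussian sphere, Φ = E·4πr² = Q_enc/ε₀.
E = |Q_enc|/(4πε₀r²) = (6.70e-7)/(4π·8.85×10^-12·(0.101)²) = 5.91×10^5 N/C.

5.91e5 N/C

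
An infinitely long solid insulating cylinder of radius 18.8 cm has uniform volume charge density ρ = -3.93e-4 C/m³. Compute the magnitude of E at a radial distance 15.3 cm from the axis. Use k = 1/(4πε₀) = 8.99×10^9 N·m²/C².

By cylindrical symmetry E is radial; use a coaxial Gaussian cylinder of radius 15.3 cm and length L (r < R).
Charge inside radius r per length L is ρ·πr²·L, so λ_enc = ρπr² = -2.89×10^-5 C/m.
Applying ∮E·dA = Q_enc/ε₀ with the end caps contributing no flux:
E = 2k|λ_enc|/r = 2(8.99×10^9)(2.89×10^-5)/(0.153) = 3.40e6 N/C.

E = 3.40e6 N/C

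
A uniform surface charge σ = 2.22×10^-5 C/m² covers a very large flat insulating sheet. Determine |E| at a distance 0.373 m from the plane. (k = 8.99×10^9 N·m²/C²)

|E| ≈ 1.25×10^6 V/m

The symmetry is planar: E is normal to the sheet and the same magnitude on both sides. Take a pillbox straddling the sheet with end-cap area A.
Flux Φ = 2EA and Q_enc = σA, so 2EA = σA/ε₀ ⇒ E = |σ|/(2ε₀), independent of distance.
E = 2πk|σ| = 2π(8.99×10^9)(2.22e-5) = 1.25e6 N/C.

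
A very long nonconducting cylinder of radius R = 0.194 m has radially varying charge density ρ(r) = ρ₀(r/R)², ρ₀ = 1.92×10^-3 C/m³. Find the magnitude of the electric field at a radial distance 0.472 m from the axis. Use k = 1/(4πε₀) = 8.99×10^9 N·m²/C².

Choose a coaxial cylinder of radius r = 0.472 m (arbitrary length L) as the Gaussian surface (r > R, full charge per length enclosed).
λ_enc = 2π ∫₀^R ρ₀(r'/R)^2 r' dr' = 2πρ₀R²/4 = 1.135e-4 C/m.
By Gauss's law (flux through the curved wall only), E·2πrL = λ_enc L/ε₀.
E = 2k|λ_enc|/r = 2(8.99×10^9)(1.135×10^-4)/(0.472) = 4.32e6 N/C.

E = 4.32×10^6 N/C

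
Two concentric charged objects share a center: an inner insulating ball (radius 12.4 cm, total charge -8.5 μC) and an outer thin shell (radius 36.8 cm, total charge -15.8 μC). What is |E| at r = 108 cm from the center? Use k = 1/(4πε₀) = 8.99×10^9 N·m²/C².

Use a concentric Gaussian sphere at r = 108 cm (r > 36.8 cm, enclosing both).
Q_enc = (-8.5 μC) + (-15.8 μC) = -2.43e-5 C.
Applying ∮E·dA = Q_enc/ε₀ with Φ = E(4πr²):
E = k|Q_enc|/r² = (8.99×10^9)(2.43e-5)/(1.08)² = 1.87×10^5 N/C.

|E| = 1.87×10^5 N/C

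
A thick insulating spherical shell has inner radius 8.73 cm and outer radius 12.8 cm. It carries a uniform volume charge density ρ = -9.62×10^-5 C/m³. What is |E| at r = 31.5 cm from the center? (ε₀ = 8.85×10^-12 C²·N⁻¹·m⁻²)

E = 5.23e4 N/C

Use a concentric Gaussian sphere at r = 31.5 cm (r > 12.8 cm, enclosing the whole shell).
Q_enc = ρ·(4π/3)(b³ − a³) = (-9.62e-5)·(4π/3)·((0.128)³ − (0.0873)³) = -5.77×10^-7 C.
Applying ∮E·dA = Q_enc/ε₀ with Φ = E(4πr²):
E = |Q_enc|/(4πε₀r²) = (5.77×10^-7)/(4π·8.85×10^-12·(0.315)²) = 5.23×10^4 N/C.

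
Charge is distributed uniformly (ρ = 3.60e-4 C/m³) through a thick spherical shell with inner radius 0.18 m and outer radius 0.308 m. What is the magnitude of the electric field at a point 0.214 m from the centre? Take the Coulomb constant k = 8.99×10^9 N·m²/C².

1.17×10^6 V/m

Use a concentric Gaussian sphere at r = 0.214 m (within the shell material, 0.18 m < r < 0.308 m).
Enclosed charge is the volume from a to r: Q_enc = (4π/3)ρ(r³ − a³) = 5.984e-6 C.
Applying ∮E·dA = Q_enc/ε₀ with Φ = E(4πr²):
E = k|Q_enc|/r² = (8.99×10^9)(5.984×10^-6)/(0.214)² = 1.17×10^6 N/C.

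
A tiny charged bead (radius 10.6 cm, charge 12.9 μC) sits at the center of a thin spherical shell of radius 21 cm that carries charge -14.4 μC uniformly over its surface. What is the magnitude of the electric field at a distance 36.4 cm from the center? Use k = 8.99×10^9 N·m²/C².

Symmetry ⇒ E = E(r) r̂. Gaussian sphere of radius r = 36.4 cm (r > 21 cm, enclosing both).
Q_enc = (12.9 μC) + (-14.4 μC) = -1.50e-6 C.
Applying ∮E·dA = Q_enc/ε₀ with Φ = E(4πr²):
E = k|Q_enc|/r² = (8.99×10^9)(1.50e-6)/(0.364)² = 1.02×10^5 N/C.

1.02×10^5 N/C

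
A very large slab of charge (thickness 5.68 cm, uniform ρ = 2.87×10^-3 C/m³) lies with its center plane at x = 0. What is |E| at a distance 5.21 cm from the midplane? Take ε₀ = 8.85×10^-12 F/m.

|E| = 9.21×10^6 N/C

The point |x| = 5.21 cm lies outside the slab (half-thickness 0.0284 m). A symmetric pillbox spanning the full slab encloses Q_enc = ρ·d·A.
Flux = 2EA ⇒ E = |ρ|d/(2ε₀), independent of distance outside.
E = (2.87×10^-3)(0.0568)/(2·8.85×10^-12) = 9.21×10^6 N/C.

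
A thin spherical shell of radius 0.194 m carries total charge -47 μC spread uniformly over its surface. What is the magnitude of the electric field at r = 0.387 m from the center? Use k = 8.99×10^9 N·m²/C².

Use a concentric Gaussian sphere at r = 0.387 m (r > 0.194 m).
The entire shell is enclosed: Q_enc = -4.70×10^-5 C.
Since E is radial and uniform over the Gaussian sphere, Φ = E·4πr² = Q_enc/ε₀.
E = k|Q_enc|/r² = (8.99×10^9)(4.70×10^-5)/(0.387)² = 2.82×10^6 N/C.

|E| = 2.82e6 V/m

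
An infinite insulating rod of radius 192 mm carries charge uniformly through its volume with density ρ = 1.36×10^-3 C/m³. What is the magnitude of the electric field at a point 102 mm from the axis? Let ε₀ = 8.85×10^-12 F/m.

7.84×10^6 N/C

Take a coaxial cylindrical Gaussian surface of radius r = 102 mm and length L (r < R).
Charge inside radius r per length L is ρ·πr²·L, so λ_enc = ρπr² = 4.445e-5 C/m.
By Gauss's law (flux through the curved wall only), E·2πrL = λ_enc L/ε₀.
E = |λ_enc|/(2πε₀r) = (4.445×10^-5)/(2π·8.85×10^-12·0.102) = 7.84×10^6 N/C.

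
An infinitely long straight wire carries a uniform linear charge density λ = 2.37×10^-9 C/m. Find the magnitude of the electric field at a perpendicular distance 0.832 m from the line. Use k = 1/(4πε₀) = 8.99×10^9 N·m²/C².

Coaxial Gaussian cylinder, radius r = 0.832 m, length L.
Q_enc = λL, so λ_enc = 2.37×10^-9 C/m.
Gauss's law: E·2πrL = λ_enc L/ε₀.
E = 2k|λ_enc|/r = 2(8.99×10^9)(2.37×10^-9)/(0.832) = 51.2 N/C.

51.2 N/C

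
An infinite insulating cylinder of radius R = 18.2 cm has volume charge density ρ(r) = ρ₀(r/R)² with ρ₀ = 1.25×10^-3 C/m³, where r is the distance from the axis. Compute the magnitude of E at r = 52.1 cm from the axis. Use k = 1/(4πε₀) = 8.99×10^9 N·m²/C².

|E| = 2.24×10^6 V/m

Coaxial Gaussian cylinder, radius r = 52.1 cm, length L (r > R, full charge per length enclosed).
λ_enc = 2π ∫₀^R ρ₀(r'/R)^2 r' dr' = 2πρ₀R²/4 = 6.504×10^-5 C/m.
By Gauss's law (flux through the curved wall only), E·2πrL = λ_enc L/ε₀.
E = 2k|λ_enc|/r = 2(8.99×10^9)(6.504e-5)/(0.521) = 2.24e6 N/C.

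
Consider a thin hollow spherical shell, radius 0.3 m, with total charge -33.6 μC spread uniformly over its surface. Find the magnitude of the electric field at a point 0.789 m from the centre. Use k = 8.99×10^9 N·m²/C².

E ≈ 4.85×10^5 N/C

Use a concentric Gaussian sphere at r = 0.789 m (r > 0.3 m).
The entire shell is enclosed: Q_enc = -3.36×10^-5 C.
Applying ∮E·dA = Q_enc/ε₀ with Φ = E(4πr²):
E = k|Q_enc|/r² = (8.99×10^9)(3.36×10^-5)/(0.789)² = 4.85×10^5 N/C.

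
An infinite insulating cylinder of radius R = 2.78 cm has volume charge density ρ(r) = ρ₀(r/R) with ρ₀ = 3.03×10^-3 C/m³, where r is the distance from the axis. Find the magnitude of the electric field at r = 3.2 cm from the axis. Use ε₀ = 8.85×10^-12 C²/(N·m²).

|E| = 2.76×10^6 N/C

By cylindrical symmetry E is radial; use a coaxial Gaussian cylinder of radius 3.2 cm and length L (r > R, full charge per length enclosed).
λ_enc = 2π ∫₀^R ρ₀(r'/R)^1 r' dr' = 2πρ₀R²/3 = 4.904×10^-6 C/m.
Gauss's law: E·2πrL = λ_enc L/ε₀.
E = |λ_enc|/(2πε₀r) = (4.904×10^-6)/(2π·8.85×10^-12·0.032) = 2.76e6 N/C.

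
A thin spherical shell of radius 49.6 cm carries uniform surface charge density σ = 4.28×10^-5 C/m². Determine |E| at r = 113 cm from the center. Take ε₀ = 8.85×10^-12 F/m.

Take a concentric spherical Gaussian surface of radius r = 113 cm (r > 49.6 cm).
The entire shell is enclosed: Q_enc = σ·4πR² = (4.28e-5)·4π·(0.496)² = 1.323×10^-4 C.
Gauss's law: E·4πr² = Q_enc/ε₀.
E = |Q_enc|/(4πε₀r²) = (1.323e-4)/(4π·8.85×10^-12·(1.13)²) = 9.32e5 N/C.

E ≈ 9.32e5 N/C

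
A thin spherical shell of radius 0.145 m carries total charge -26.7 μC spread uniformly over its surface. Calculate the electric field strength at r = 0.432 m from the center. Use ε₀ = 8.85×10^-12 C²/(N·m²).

E ≈ 1.29e6 N/C

Use a concentric Gaussian sphere at r = 0.432 m (r > 0.145 m).
The entire shell is enclosed: Q_enc = -2.67×10^-5 C.
By Gauss's law, ∮E·dA = E·4πr² = Q_enc/ε₀.
E = |Q_enc|/(4πε₀r²) = (2.67e-5)/(4π·8.85×10^-12·(0.432)²) = 1.29×10^6 N/C.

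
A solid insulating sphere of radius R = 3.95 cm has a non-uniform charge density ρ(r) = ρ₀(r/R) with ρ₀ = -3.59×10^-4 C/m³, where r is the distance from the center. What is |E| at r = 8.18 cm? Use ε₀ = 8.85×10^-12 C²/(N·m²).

By spherical symmetry E is radial; choose a Gaussian sphere of radius r = 8.18 cm (r > R, all charge enclosed).
Q_enc = 4π ∫₀^R ρ₀(r'/R)^1 r'² dr' = 4πρ₀R³/4 = -6.951×10^-8 C.
By Gauss's law, ∮E·dA = E·4πr² = Q_enc/ε₀.
E = |Q_enc|/(4πε₀r²) = (6.951×10^-8)/(4π·8.85×10^-12·(0.0818)²) = 9.34×10^4 N/C.

|E| = 9.34×10^4 V/m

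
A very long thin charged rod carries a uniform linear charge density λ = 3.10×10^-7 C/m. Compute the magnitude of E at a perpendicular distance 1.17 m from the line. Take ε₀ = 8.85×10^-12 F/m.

E = 4.76×10^3 N/C

Coaxial Gaussian cylinder, radius r = 1.17 m, length L.
Q_enc = λL, so λ_enc = 3.10×10^-7 C/m.
Applying ∮E·dA = Q_enc/ε₀ with the end caps contributing no flux:
E = |λ_enc|/(2πε₀r) = (3.10×10^-7)/(2π·8.85×10^-12·1.17) = 4.76×10^3 N/C.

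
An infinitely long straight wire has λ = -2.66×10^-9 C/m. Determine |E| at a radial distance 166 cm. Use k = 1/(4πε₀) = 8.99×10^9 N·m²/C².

Choose a coaxial cylinder of radius r = 166 cm (arbitrary length L) as the Gaussian surface.
Q_enc = λL, so λ_enc = -2.66×10^-9 C/m.
Gauss's law: E·2πrL = λ_enc L/ε₀.
E = 2k|λ_enc|/r = 2(8.99×10^9)(2.66×10^-9)/(1.66) = 28.8 N/C.

E ≈ 28.8 N/C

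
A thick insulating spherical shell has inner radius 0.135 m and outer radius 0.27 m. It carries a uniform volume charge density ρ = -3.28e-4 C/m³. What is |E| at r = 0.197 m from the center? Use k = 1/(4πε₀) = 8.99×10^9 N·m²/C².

|E| ≈ 1.65e6 N/C

Symmetry ⇒ E = E(r) r̂. Gaussian sphere of radius r = 0.197 m (within the shell material, 0.135 m < r < 0.27 m).
Only the shell between 0.135 m and r is enclosed: Q_enc = ρ·(4π/3)(r³ − a³) = (-3.28×10^-4)·(4π/3)·((0.197)³ − (0.135)³) = -7.124e-6 C.
By Gauss's law, ∮E·dA = E·4πr² = Q_enc/ε₀.
E = k|Q_enc|/r² = (8.99×10^9)(7.124×10^-6)/(0.197)² = 1.65e6 N/C.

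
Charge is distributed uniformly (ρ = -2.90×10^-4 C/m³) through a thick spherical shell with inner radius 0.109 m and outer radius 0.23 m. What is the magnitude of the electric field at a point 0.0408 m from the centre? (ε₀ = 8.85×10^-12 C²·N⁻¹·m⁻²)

E = 0 (no enclosed charge)

By spherical symmetry E is radial; choose a Gaussian sphere of radius r = 0.0408 m (r < 0.109 m, inside the empty cavity).
No charge is enclosed, so by Gauss's law E·4πr² = 0 ⇒ E = 0.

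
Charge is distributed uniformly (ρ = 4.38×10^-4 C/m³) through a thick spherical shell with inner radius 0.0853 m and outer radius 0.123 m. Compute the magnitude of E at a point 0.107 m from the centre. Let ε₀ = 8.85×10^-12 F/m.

Use a concentric Gaussian sphere at r = 0.107 m (within the shell material, 0.0853 m < r < 0.123 m).
Only the shell between 0.0853 m and r is enclosed: Q_enc = ρ·(4π/3)(r³ − a³) = (4.38×10^-4)·(4π/3)·((0.107)³ − (0.0853)³) = 1.109×10^-6 C.
Applying ∮E·dA = Q_enc/ε₀ with Φ = E(4πr²):
E = |Q_enc|/(4πε₀r²) = (1.109×10^-6)/(4π·8.85×10^-12·(0.107)²) = 8.71e5 N/C.

|E| = 8.71×10^5 N/C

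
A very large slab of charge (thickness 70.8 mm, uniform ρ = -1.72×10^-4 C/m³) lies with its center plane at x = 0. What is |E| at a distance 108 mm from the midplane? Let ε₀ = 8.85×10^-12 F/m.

The point |x| = 108 mm lies outside the slab (half-thickness 0.0354 m). A symmetric pillbox spanning the full slab encloses Q_enc = ρ·d·A.
Flux = 2EA ⇒ E = |ρ|d/(2ε₀), independent of distance outside.
E = (1.72×10^-4)(0.0708)/(2·8.85×10^-12) = 6.88×10^5 N/C.

|E| = 6.88×10^5 N/C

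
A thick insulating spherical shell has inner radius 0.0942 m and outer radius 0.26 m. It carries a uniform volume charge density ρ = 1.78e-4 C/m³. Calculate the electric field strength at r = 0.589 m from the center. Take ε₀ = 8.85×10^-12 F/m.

|E| = 3.24×10^5 N/C

Use a concentric Gaussian sphere at r = 0.589 m (r > 0.26 m, enclosing the whole shell).
Q_enc = ρ·(4π/3)(b³ − a³) = (1.78×10^-4)·(4π/3)·((0.26)³ − (0.0942)³) = 1.248e-5 C.
Gauss's law: E·4πr² = Q_enc/ε₀.
E = |Q_enc|/(4πε₀r²) = (1.248×10^-5)/(4π·8.85×10^-12·(0.589)²) = 3.24×10^5 N/C.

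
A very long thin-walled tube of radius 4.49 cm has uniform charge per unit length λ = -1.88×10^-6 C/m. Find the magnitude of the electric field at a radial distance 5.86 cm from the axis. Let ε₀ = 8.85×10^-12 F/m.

|E| = 5.77×10^5 N/C

By cylindrical symmetry E is radial; use a coaxial Gaussian cylinder of radius 5.86 cm and length L (r > 4.49 cm).
The full line charge is enclosed: λ_enc = -1.88×10^-6 C/m.
Since E is radial and uniform over the curved surface, Φ = E·2πrL = Q_enc/ε₀ = λ_enc L/ε₀.
E = |λ_enc|/(2πε₀r) = (1.88e-6)/(2π·8.85×10^-12·0.0586) = 5.77×10^5 N/C.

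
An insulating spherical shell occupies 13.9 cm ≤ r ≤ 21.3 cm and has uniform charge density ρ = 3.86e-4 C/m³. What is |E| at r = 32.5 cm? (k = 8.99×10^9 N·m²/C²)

E = 9.60×10^5 V/m

Symmetry ⇒ E = E(r) r̂. Gaussian sphere of radius r = 32.5 cm (r > 21.3 cm, enclosing the whole shell).
Q_enc = ρ·(4π/3)(b³ − a³) = (3.86×10^-4)·(4π/3)·((0.213)³ − (0.139)³) = 1.128×10^-5 C.
Applying ∮E·dA = Q_enc/ε₀ with Φ = E(4πr²):
E = k|Q_enc|/r² = (8.99×10^9)(1.128×10^-5)/(0.325)² = 9.60e5 N/C.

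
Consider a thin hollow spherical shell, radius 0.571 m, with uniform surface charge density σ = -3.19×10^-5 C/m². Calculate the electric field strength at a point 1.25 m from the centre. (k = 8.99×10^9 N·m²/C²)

By spherical symmetry E is radial; choose a Gaussian sphere of radius r = 1.25 m (r > 0.571 m).
The entire shell is enclosed: Q_enc = σ·4πR² = (-3.19×10^-5)·4π·(0.571)² = -1.307e-4 C.
Gauss's law: E·4πr² = Q_enc/ε₀.
E = k|Q_enc|/r² = (8.99×10^9)(1.307×10^-4)/(1.25)² = 7.52e5 N/C.

E = 7.52×10^5 V/m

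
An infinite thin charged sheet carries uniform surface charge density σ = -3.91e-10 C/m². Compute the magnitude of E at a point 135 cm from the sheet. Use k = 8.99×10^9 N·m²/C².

By planar symmetry E is perpendicular to the sheet and uniform; use a Gaussian pillbox with flat faces of area A on each side of the sheet.
Only the two end caps contribute flux: Φ = 2EA. With Q_enc = σA, Gauss's law gives E = |σ|/(2ε₀).
E = 2πk|σ| = 2π(8.99×10^9)(3.91e-10) = 22.1 N/C.

22.1 N/C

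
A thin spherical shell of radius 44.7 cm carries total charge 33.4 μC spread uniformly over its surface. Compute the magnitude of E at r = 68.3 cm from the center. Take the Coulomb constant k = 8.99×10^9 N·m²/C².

Take a concentric spherical Gaussian surface of radius r = 68.3 cm (r > 44.7 cm).
The entire shell is enclosed: Q_enc = 3.34×10^-5 C.
Since E is radial and uniform over the Gaussian sphere, Φ = E·4πr² = Q_enc/ε₀.
E = k|Q_enc|/r² = (8.99×10^9)(3.34×10^-5)/(0.683)² = 6.44×10^5 N/C.

E ≈ 6.44×10^5 N/C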